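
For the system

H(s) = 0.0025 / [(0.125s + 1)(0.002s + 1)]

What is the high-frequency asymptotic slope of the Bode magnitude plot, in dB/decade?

Each pole contributes −20 dB/decade at high frequency; each zero contributes +20 dB/decade.
Net: 0 zero(s) − 2 pole(s) → -40 dB/decade.

-40 dB/decade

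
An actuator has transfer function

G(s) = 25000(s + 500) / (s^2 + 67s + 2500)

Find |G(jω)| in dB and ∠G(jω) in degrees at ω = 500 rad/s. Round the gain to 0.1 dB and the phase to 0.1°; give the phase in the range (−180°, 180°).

At s = jω = j500:
zero (s+500): 500 + j500 → |·| = √(500²+500²) = √500000 ≈ 707.11, ∠ = arctan(500/500) ≈ 45.00°
quadratic: (j500)² + 67·j500 + 2500 = -247500 + j33500 → |·| ≈ 2.4976e+05, ∠ ≈ 172.29°
|G| = 25000 · 707.11 / 2.4976e+05 ≈ 70.779
Gain = 20 log₁₀(70.779) ≈ 37.00 dB
∠G = 45.00° − 172.29° = -127.29°

37.0 dB, -127.3°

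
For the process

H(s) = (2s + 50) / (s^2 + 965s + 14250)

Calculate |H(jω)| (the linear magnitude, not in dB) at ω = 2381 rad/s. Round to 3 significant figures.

0.000780

Substitute s = j2381:
Numerator: 2(j2381) + 50 = 50 + j4762
Denominator: (j2381)^2 + 965(j2381) + 14250 = -5654911 + j2297665
|N| = √(50² + 4762²) ≈ 4762.3, ∠N ≈ 89.40°
|D| = √(5654911² + 2297665²) ≈ 6.1039e+06, ∠D ≈ 157.89°
|H| = 4762.3 / 6.1039e+06 ≈ 0.00078021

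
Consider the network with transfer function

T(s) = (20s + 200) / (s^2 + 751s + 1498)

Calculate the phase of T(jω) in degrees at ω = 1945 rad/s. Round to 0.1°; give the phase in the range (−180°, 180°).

-69.2°

Substitute s = j1945:
Numerator: 20(j1945) + 200 = 200 + j38900
Denominator: (j1945)^2 + 751(j1945) + 1498 = -3781527 + j1460695
|N| = √(200² + 38900²) ≈ 38901, ∠N ≈ 89.71°
|D| = √(3781527² + 1460695²) ≈ 4.0538e+06, ∠D ≈ 158.88°
∠T = 89.71° − 158.88° = -69.17°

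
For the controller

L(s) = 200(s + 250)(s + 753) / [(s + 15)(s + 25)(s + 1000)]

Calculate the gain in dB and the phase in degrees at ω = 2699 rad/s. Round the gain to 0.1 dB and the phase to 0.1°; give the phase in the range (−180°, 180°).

At s = jω = j2699:
zero (s+250): 250 + j2699 → |·| = √(250²+2699²) = √7347101 ≈ 2710.6, ∠ = arctan(2699/250) ≈ 84.71°
zero (s+753): 753 + j2699 → |·| = √(753²+2699²) = √7851610 ≈ 2802.1, ∠ = arctan(2699/753) ≈ 74.41°
pole (s+15): 15 + j2699 → |·| = √(15²+2699²) = √7284826 ≈ 2699, ∠ = arctan(2699/15) ≈ 89.68°
pole (s+25): 25 + j2699 → |·| = √(25²+2699²) = √7285226 ≈ 2699.1, ∠ = arctan(2699/25) ≈ 89.47°
pole (s+1000): 1000 + j2699 → |·| = √(1000²+2699²) = √8284601 ≈ 2878.3, ∠ = arctan(2699/1000) ≈ 69.67°
|L| = 200 · 7.5954e+06 / 2.0968e+10 ≈ 0.072448
Gain = 20 log₁₀(0.072448) ≈ -22.80 dB
∠L = 159.12° − 248.82° = -89.70°

-22.8 dB, -89.7°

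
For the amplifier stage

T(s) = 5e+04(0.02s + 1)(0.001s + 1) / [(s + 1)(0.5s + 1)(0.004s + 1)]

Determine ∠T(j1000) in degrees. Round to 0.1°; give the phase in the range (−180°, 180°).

-123.7°

At ω = 1000 rad/s:
zero (1 + j1000·0.02) = 1 + j20 → |·| ≈ 20.025, ∠ ≈ 87.14°
zero (1 + j1000·0.001) = 1 + j1 → |·| ≈ 1.4142, ∠ ≈ 45.00°
pole (1 + j1000·1) = 1 + j1000 → |·| ≈ 1000, ∠ ≈ 89.94°
pole (1 + j1000·0.5) = 1 + j500 → |·| ≈ 500, ∠ ≈ 89.89°
pole (1 + j1000·0.004) = 1 + j4 → |·| ≈ 4.1231, ∠ ≈ 75.96°
∠T = (87.14° + 45.00°) − (89.94° + 89.89° + 75.96°) = -123.65°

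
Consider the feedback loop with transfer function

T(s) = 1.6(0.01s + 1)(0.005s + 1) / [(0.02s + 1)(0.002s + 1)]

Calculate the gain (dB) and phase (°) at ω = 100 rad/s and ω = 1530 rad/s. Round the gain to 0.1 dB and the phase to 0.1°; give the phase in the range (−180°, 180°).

At ω = 100 rad/s:
zero (1 + j100·0.01) = 1 + j1 → |·| ≈ 1.4142, ∠ ≈ 45.00°
zero (1 + j100·0.005) = 1 + j0.5 → |·| ≈ 1.118, ∠ ≈ 26.57°
pole (1 + j100·0.02) = 1 + j2 → |·| ≈ 2.2361, ∠ ≈ 63.43°
pole (1 + j100·0.002) = 1 + j0.2 → |·| ≈ 1.0198, ∠ ≈ 11.31°
|T| = 1.6 · 1.4142 · 1.118 / (2.2361 · 1.0198) ≈ 1.1093
Gain = 20 log₁₀(1.1093) ≈ 0.90 dB
∠T = (45.00° + 26.57°) − (63.43° + 11.31°) = -3.17°

At ω = 1530 rad/s:
zero (1 + j1530·0.01) = 1 + j15.3 → |·| ≈ 15.333, ∠ ≈ 86.26°
zero (1 + j1530·0.005) = 1 + j7.65 → |·| ≈ 7.7151, ∠ ≈ 82.55°
pole (1 + j1530·0.02) = 1 + j30.6 → |·| ≈ 30.616, ∠ ≈ 88.13°
pole (1 + j1530·0.002) = 1 + j3.06 → |·| ≈ 3.2193, ∠ ≈ 71.90°
|T| = 1.6 · 15.333 · 7.7151 / (30.616 · 3.2193) ≈ 1.9203
Gain = 20 log₁₀(1.9203) ≈ 5.67 dB
∠T = (86.26° + 82.55°) − (88.13° + 71.90°) = 8.78°

ω = 100: 0.9 dB, -3.2°; ω = 1530: 5.7 dB, 8.8°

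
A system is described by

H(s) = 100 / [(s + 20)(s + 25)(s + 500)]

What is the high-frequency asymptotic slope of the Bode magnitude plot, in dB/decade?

-60 dB/decade

Each pole contributes −20 dB/decade at high frequency; each zero contributes +20 dB/decade.
Net: 0 zero(s) − 3 pole(s) → -60 dB/decade.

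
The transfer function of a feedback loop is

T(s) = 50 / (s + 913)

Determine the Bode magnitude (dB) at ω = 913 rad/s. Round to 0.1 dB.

-28.2 dB

Substitute s = j913:
Numerator: 50 = 50 + j0
Denominator: (j913) + 913 = 913 + j913
|N| = √(50² + 0²) ≈ 50, ∠N ≈ 0.00°
|D| = √(913² + 913²) ≈ 1291.2, ∠D ≈ 45.00°
|T| = 50 / 1291.2 ≈ 0.038724
Gain = 20 log₁₀(0.038724) ≈ -28.24 dB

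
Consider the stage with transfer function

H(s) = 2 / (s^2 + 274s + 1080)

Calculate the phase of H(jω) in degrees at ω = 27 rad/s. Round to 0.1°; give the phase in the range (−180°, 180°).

Substitute s = j27:
Numerator: 2 = 2 + j0
Denominator: (j27)^2 + 274(j27) + 1080 = 351 + j7398
|N| = √(2² + 0²) ≈ 2, ∠N ≈ 0.00°
|D| = √(351² + 7398²) ≈ 7406.3, ∠D ≈ 87.28°
∠H = 0.00° − 87.28° = -87.28°

-87.3°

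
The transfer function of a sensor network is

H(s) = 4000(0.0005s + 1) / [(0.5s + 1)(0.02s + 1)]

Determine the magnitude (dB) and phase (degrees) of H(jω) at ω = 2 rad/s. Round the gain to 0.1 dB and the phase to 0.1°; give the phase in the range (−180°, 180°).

At ω = 2 rad/s:
zero (1 + j2·0.0005) = 1 + j0.001 → |·| ≈ 1, ∠ ≈ 0.06°
pole (1 + j2·0.5) = 1 + j1 → |·| ≈ 1.4142, ∠ ≈ 45.00°
pole (1 + j2·0.02) = 1 + j0.04 → |·| ≈ 1.0008, ∠ ≈ 2.29°
|H| = 4000 · 1 / (1.4142 · 1.0008) ≈ 2826.2
Gain = 20 log₁₀(2826.2) ≈ 69.02 dB
∠H = (0.06°) − (45.00° + 2.29°) = -47.23°

69.0 dB, -47.2°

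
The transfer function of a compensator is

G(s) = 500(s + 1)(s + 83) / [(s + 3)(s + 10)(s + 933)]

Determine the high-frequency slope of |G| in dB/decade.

-20 dB/decade

Each pole contributes −20 dB/decade at high frequency; each zero contributes +20 dB/decade.
Net: 2 zero(s) − 3 pole(s) → -20 dB/decade.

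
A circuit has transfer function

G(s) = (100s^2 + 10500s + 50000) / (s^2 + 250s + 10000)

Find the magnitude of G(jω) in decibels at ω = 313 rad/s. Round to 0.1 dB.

Substitute s = j313:
Numerator: 100(j313)^2 + 10500(j313) + 50000 = -9746900 + j3286500
Denominator: (j313)^2 + 250(j313) + 10000 = -87969 + j78250
|N| = √(9746900² + 3286500²) ≈ 1.0286e+07, ∠N ≈ 161.37°
|D| = √(87969² + 78250²) ≈ 1.1774e+05, ∠D ≈ 138.35°
|G| = 1.0286e+07 / 1.1774e+05 ≈ 87.362
Gain = 20 log₁₀(87.362) ≈ 38.83 dB

38.8 dB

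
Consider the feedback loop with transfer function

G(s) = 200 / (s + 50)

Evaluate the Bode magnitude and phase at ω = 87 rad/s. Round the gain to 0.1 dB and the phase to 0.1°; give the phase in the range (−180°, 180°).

At s = jω = j87:
pole (s+50): 50 + j87 → |·| = √(50²+87²) = √10069 ≈ 100.34, ∠ = arctan(87/50) ≈ 60.11°
|G| = 200 / 100.34 ≈ 1.9932
Gain = 20 log₁₀(1.9932) ≈ 5.99 dB
∠G = 0.00° − 60.11° = -60.11°

6.0 dB, -60.1°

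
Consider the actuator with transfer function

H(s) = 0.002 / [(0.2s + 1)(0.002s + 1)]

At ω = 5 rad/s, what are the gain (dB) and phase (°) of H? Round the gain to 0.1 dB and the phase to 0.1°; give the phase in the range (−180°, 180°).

-57.0 dB, -45.6°

At ω = 5 rad/s:
pole (1 + j5·0.2) = 1 + j1 → |·| ≈ 1.4142, ∠ ≈ 45.00°
pole (1 + j5·0.002) = 1 + j0.01 → |·| ≈ 1, ∠ ≈ 0.57°
|H| = 0.002 · 1 / (1.4142 · 1) ≈ 0.0014142
Gain = 20 log₁₀(0.0014142) ≈ -56.99 dB
∠H = (0°) − (45.00° + 0.57°) = -45.57°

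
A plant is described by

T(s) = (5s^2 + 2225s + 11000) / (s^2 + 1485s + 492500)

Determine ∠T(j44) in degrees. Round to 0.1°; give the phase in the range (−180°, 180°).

81.6°

Substitute s = j44:
Numerator: 5(j44)^2 + 2225(j44) + 11000 = 1320 + j97900
Denominator: (j44)^2 + 1485(j44) + 492500 = 490564 + j65340
|N| = √(1320² + 97900²) ≈ 97909, ∠N ≈ 89.23°
|D| = √(490564² + 65340²) ≈ 4.949e+05, ∠D ≈ 7.59°
∠T = 89.23° − 7.59° = 81.64°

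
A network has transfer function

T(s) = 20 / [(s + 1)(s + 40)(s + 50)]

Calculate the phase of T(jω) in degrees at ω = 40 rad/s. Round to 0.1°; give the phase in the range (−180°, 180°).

At s = jω = j40:
pole (s+1): 1 + j40 → |·| = √(1²+40²) = √1601 ≈ 40.012, ∠ = arctan(40/1) ≈ 88.57°
pole (s+40): 40 + j40 → |·| = √(40²+40²) = √3200 ≈ 56.569, ∠ = arctan(40/40) ≈ 45.00°
pole (s+50): 50 + j40 → |·| = √(50²+40²) = √4100 ≈ 64.031, ∠ = arctan(40/50) ≈ 38.66°
∠T = 0.00° − 172.23° = -172.23°

-172.2°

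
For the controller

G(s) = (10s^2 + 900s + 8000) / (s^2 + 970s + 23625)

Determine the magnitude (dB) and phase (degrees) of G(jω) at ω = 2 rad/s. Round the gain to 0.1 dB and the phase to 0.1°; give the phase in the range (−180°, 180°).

Substitute s = j2:
Numerator: 10(j2)^2 + 900(j2) + 8000 = 7960 + j1800
Denominator: (j2)^2 + 970(j2) + 23625 = 23621 + j1940
|N| = √(7960² + 1800²) ≈ 8161, ∠N ≈ 12.74°
|D| = √(23621² + 1940²) ≈ 23701, ∠D ≈ 4.70°
|G| = 8161 / 23701 ≈ 0.34433
Gain = 20 log₁₀(0.34433) ≈ -9.26 dB
∠G = 12.74° − 4.70° = 8.04°

-9.3 dB, 8.0°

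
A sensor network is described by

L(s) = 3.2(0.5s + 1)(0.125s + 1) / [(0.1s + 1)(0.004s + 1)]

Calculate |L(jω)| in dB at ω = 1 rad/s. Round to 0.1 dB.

11.1 dB

At ω = 1 rad/s:
zero (1 + j1·0.5) = 1 + j0.5 → |·| ≈ 1.118, ∠ ≈ 26.57°
zero (1 + j1·0.125) = 1 + j0.125 → |·| ≈ 1.0078, ∠ ≈ 7.13°
pole (1 + j1·0.1) = 1 + j0.1 → |·| ≈ 1.005, ∠ ≈ 5.71°
pole (1 + j1·0.004) = 1 + j0.004 → |·| ≈ 1, ∠ ≈ 0.23°
|L| = 3.2 · 1.118 · 1.0078 / (1.005 · 1) ≈ 3.5876
Gain = 20 log₁₀(3.5876) ≈ 11.10 dB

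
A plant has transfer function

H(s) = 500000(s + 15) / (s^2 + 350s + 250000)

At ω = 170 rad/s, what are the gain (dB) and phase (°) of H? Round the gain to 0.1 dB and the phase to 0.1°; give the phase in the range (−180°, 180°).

51.4 dB, 69.9°

At s = jω = j170:
zero (s+15): 15 + j170 → |·| = √(15²+170²) = √29125 ≈ 170.66, ∠ = arctan(170/15) ≈ 84.96°
quadratic: (j170)² + 350·j170 + 250000 = 221100 + j59500 → |·| ≈ 2.2897e+05, ∠ ≈ 15.06°
|H| = 500000 · 170.66 / 2.2897e+05 ≈ 372.67
Gain = 20 log₁₀(372.67) ≈ 51.43 dB
∠H = 84.96° − 15.06° = 69.90°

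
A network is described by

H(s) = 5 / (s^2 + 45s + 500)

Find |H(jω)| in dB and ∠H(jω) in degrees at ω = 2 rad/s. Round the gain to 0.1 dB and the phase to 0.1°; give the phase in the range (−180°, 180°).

-40.1 dB, -10.3°

Substitute s = j2:
Numerator: 5 = 5 + j0
Denominator: (j2)^2 + 45(j2) + 500 = 496 + j90
|N| = √(5² + 0²) ≈ 5, ∠N ≈ 0.00°
|D| = √(496² + 90²) ≈ 504.1, ∠D ≈ 10.28°
|H| = 5 / 504.1 ≈ 0.0099187
Gain = 20 log₁₀(0.0099187) ≈ -40.07 dB
∠H = 0.00° − 10.28° = -10.28°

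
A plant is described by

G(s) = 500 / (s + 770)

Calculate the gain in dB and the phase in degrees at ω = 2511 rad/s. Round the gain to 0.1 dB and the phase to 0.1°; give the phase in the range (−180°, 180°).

-14.4 dB, -73.0°

Substitute s = j2511:
Numerator: 500 = 500 + j0
Denominator: (j2511) + 770 = 770 + j2511
|N| = √(500² + 0²) ≈ 500, ∠N ≈ 0.00°
|D| = √(770² + 2511²) ≈ 2626.4, ∠D ≈ 72.95°
|G| = 500 / 2626.4 ≈ 0.19037
Gain = 20 log₁₀(0.19037) ≈ -14.41 dB
∠G = 0.00° − 72.95° = -72.95°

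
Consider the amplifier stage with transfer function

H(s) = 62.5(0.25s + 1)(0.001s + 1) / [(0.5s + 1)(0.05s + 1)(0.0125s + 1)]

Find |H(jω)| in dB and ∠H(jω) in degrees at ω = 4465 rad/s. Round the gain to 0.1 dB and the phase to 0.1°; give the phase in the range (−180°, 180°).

-38.8 dB, -101.4°

At ω = 4465 rad/s:
zero (1 + j4465·0.25) = 1 + j1116.25 → |·| ≈ 1116.3, ∠ ≈ 89.95°
zero (1 + j4465·0.001) = 1 + j4.465 → |·| ≈ 4.5756, ∠ ≈ 77.38°
pole (1 + j4465·0.5) = 1 + j2232.5 → |·| ≈ 2232.5, ∠ ≈ 89.97°
pole (1 + j4465·0.05) = 1 + j223.25 → |·| ≈ 223.25, ∠ ≈ 89.74°
pole (1 + j4465·0.0125) = 1 + j55.8125 → |·| ≈ 55.821, ∠ ≈ 88.97°
|H| = 62.5 · 1116.3 · 4.5756 / (2232.5 · 223.25 · 55.821) ≈ 0.011474
Gain = 20 log₁₀(0.011474) ≈ -38.81 dB
∠H = (89.95° + 77.38°) − (89.97° + 89.74° + 88.97°) = -101.35°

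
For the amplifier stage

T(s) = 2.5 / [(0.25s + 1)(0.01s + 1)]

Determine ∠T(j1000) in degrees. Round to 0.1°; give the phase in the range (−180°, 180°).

At ω = 1000 rad/s:
pole (1 + j1000·0.25) = 1 + j250 → |·| ≈ 250, ∠ ≈ 89.77°
pole (1 + j1000·0.01) = 1 + j10 → |·| ≈ 10.05, ∠ ≈ 84.29°
∠T = (0°) − (89.77° + 84.29°) = -174.06°

-174.1°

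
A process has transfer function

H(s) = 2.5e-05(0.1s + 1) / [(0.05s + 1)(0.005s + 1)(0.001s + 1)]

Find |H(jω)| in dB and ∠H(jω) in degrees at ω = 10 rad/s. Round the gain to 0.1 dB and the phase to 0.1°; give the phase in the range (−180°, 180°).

-90.0 dB, 15.0°

At ω = 10 rad/s:
zero (1 + j10·0.1) = 1 + j1 → |·| ≈ 1.4142, ∠ ≈ 45.00°
pole (1 + j10·0.05) = 1 + j0.5 → |·| ≈ 1.118, ∠ ≈ 26.57°
pole (1 + j10·0.005) = 1 + j0.05 → |·| ≈ 1.0012, ∠ ≈ 2.86°
pole (1 + j10·0.001) = 1 + j0.01 → |·| ≈ 1, ∠ ≈ 0.57°
|H| = 2.5e-05 · 1.4142 / (1.118 · 1.0012 · 1) ≈ 3.1586e-05
Gain = 20 log₁₀(3.1586e-05) ≈ -90.01 dB
∠H = (45.00°) − (26.57° + 2.86° + 0.57°) = 15.00°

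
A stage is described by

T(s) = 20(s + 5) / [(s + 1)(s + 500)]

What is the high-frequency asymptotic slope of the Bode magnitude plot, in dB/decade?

Each pole contributes −20 dB/decade at high frequency; each zero contributes +20 dB/decade.
Net: 1 zero(s) − 2 pole(s) → -20 dB/decade.

-20 dB/decade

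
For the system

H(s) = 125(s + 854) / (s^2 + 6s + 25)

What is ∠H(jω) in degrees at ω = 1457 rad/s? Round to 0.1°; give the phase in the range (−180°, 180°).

At s = jω = j1457:
zero (s+854): 854 + j1457 → |·| = √(854²+1457²) = √2852165 ≈ 1688.8, ∠ = arctan(1457/854) ≈ 59.62°
quadratic: (j1457)² + 6·j1457 + 25 = -2122824 + j8742 → |·| ≈ 2.1228e+06, ∠ ≈ 179.76°
∠H = 59.62° − 179.76° = -120.14°

-120.1°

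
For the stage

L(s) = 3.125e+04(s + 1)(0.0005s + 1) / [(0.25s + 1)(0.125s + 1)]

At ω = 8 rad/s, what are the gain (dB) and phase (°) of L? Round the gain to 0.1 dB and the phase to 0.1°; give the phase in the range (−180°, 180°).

98.0 dB, -25.3°

At ω = 8 rad/s:
zero (1 + j8·1) = 1 + j8 → |·| ≈ 8.0623, ∠ ≈ 82.87°
zero (1 + j8·0.0005) = 1 + j0.004 → |·| ≈ 1, ∠ ≈ 0.23°
pole (1 + j8·0.25) = 1 + j2 → |·| ≈ 2.2361, ∠ ≈ 63.43°
pole (1 + j8·0.125) = 1 + j1 → |·| ≈ 1.4142, ∠ ≈ 45.00°
|L| = 3.125e+04 · 8.0623 · 1 / (2.2361 · 1.4142) ≈ 79672
Gain = 20 log₁₀(79672) ≈ 98.03 dB
∠L = (82.87° + 0.23°) − (63.43° + 45.00°) = -25.33°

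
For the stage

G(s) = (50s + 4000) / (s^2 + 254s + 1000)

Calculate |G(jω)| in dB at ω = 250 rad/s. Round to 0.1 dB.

-16.6 dB

Substitute s = j250:
Numerator: 50(j250) + 4000 = 4000 + j12500
Denominator: (j250)^2 + 254(j250) + 1000 = -61500 + j63500
|N| = √(4000² + 12500²) ≈ 13124, ∠N ≈ 72.26°
|D| = √(61500² + 63500²) ≈ 88400, ∠D ≈ 134.08°
|G| = 13124 / 88400 ≈ 0.14846
Gain = 20 log₁₀(0.14846) ≈ -16.57 dB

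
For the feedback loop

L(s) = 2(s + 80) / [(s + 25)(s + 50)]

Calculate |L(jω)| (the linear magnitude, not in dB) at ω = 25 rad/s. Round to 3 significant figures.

At s = jω = j25:
zero (s+80): 80 + j25 → |·| = √(80²+25²) = √7025 ≈ 83.815, ∠ = arctan(25/80) ≈ 17.35°
pole (s+25): 25 + j25 → |·| = √(25²+25²) = √1250 ≈ 35.355, ∠ = arctan(25/25) ≈ 45.00°
pole (s+50): 50 + j25 → |·| = √(50²+25²) = √3125 ≈ 55.902, ∠ = arctan(25/50) ≈ 26.57°
|L| = 2 · 83.815 / 1976.4 ≈ 0.084816

0.0848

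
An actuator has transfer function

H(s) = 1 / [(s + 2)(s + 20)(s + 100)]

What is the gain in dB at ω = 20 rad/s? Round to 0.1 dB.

At s = jω = j20:
pole (s+2): 2 + j20 → |·| = √(2²+20²) = √404 ≈ 20.1, ∠ = arctan(20/2) ≈ 84.29°
pole (s+20): 20 + j20 → |·| = √(20²+20²) = √800 ≈ 28.284, ∠ = arctan(20/20) ≈ 45.00°
pole (s+100): 100 + j20 → |·| = √(100²+20²) = √10400 ≈ 101.98, ∠ = arctan(20/100) ≈ 11.31°
|H| = 1 / 57976 ≈ 1.7249e-05
Gain = 20 log₁₀(1.7249e-05) ≈ -95.26 dB

-95.3 dB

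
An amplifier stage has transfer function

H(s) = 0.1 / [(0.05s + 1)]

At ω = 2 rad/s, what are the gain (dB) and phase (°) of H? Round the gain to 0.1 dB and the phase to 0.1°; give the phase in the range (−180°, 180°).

At ω = 2 rad/s:
pole (1 + j2·0.05) = 1 + j0.1 → |·| ≈ 1.005, ∠ ≈ 5.71°
|H| = 0.1 · 1 / (1.005) ≈ 0.099502
Gain = 20 log₁₀(0.099502) ≈ -20.04 dB
∠H = (0°) − (5.71°) = -5.71°

-20.0 dB, -5.7°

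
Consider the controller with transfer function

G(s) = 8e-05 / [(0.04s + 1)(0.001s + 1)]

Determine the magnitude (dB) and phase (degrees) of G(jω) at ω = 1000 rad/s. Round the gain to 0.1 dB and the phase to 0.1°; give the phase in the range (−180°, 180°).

-117.0 dB, -133.6°

At ω = 1000 rad/s:
pole (1 + j1000·0.04) = 1 + j40 → |·| ≈ 40.012, ∠ ≈ 88.57°
pole (1 + j1000·0.001) = 1 + j1 → |·| ≈ 1.4142, ∠ ≈ 45.00°
|G| = 8e-05 · 1 / (40.012 · 1.4142) ≈ 1.4138e-06
Gain = 20 log₁₀(1.4138e-06) ≈ -116.99 dB
∠G = (0°) − (88.57° + 45.00°) = -133.57°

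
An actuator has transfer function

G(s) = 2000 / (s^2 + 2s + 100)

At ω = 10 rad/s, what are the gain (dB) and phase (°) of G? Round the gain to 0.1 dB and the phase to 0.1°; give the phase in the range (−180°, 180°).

At s = jω = j10:
quadratic: (j10)² + 2·j10 + 100 = 0 + j20 → |·| ≈ 20, ∠ ≈ 90.00°
|G| = 2000 / 20 ≈ 100
Gain = 20 log₁₀(100) ≈ 40.00 dB
∠G = 0.00° − 90.00° = -90.00°

40.0 dB, -90.0°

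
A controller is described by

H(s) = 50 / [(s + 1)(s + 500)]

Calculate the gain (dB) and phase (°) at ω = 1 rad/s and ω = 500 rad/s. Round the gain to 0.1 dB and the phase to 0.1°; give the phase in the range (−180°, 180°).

At s = jω = j1:
pole (s+1): 1 + j1 → |·| = √(1²+1²) = √2 ≈ 1.4142, ∠ = arctan(1/1) ≈ 45.00°
pole (s+500): 500 + j1 → |·| = √(500²+1²) = √250001 ≈ 500, ∠ = arctan(1/500) ≈ 0.11°
|H| = 50 / 707.1 ≈ 0.070711
Gain = 20 log₁₀(0.070711) ≈ -23.01 dB
∠H = 0.00° − 45.11° = -45.11°

At s = jω = j500:
pole (s+1): 1 + j500 → |·| = √(1²+500²) = √250001 ≈ 500, ∠ = arctan(500/1) ≈ 89.89°
pole (s+500): 500 + j500 → |·| = √(500²+500²) = √500000 ≈ 707.11, ∠ = arctan(500/500) ≈ 45.00°
|H| = 50 / 3.5356e+05 ≈ 0.00014142
Gain = 20 log₁₀(0.00014142) ≈ -76.99 dB
∠H = 0.00° − 134.89° = -134.89°

ω = 1: -23.0 dB, -45.1°; ω = 500: -77.0 dB, -134.9°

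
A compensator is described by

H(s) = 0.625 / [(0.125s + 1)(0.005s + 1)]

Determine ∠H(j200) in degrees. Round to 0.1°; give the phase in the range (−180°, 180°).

At ω = 200 rad/s:
pole (1 + j200·0.125) = 1 + j25 → |·| ≈ 25.02, ∠ ≈ 87.71°
pole (1 + j200·0.005) = 1 + j1 → |·| ≈ 1.4142, ∠ ≈ 45.00°
∠H = (0°) − (87.71° + 45.00°) = -132.71°

-132.7°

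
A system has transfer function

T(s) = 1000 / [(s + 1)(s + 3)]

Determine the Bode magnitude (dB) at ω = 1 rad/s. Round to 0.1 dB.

At s = jω = j1:
pole (s+1): 1 + j1 → |·| = √(1²+1²) = √2 ≈ 1.4142, ∠ = arctan(1/1) ≈ 45.00°
pole (s+3): 3 + j1 → |·| = √(3²+1²) = √10 ≈ 3.1623, ∠ = arctan(1/3) ≈ 18.43°
|T| = 1000 / 4.4721 ≈ 223.61
Gain = 20 log₁₀(223.61) ≈ 46.99 dB

47.0 dB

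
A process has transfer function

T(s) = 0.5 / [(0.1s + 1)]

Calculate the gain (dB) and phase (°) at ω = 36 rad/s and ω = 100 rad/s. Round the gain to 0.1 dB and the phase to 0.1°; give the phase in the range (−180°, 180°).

ω = 36: -17.5 dB, -74.5°; ω = 100: -26.1 dB, -84.3°

At ω = 36 rad/s:
pole (1 + j36·0.1) = 1 + j3.6 → |·| ≈ 3.7363, ∠ ≈ 74.48°
|T| = 0.5 · 1 / (3.7363) ≈ 0.13382
Gain = 20 log₁₀(0.13382) ≈ -17.47 dB
∠T = (0°) − (74.48°) = -74.48°

At ω = 100 rad/s:
pole (1 + j100·0.1) = 1 + j10 → |·| ≈ 10.05, ∠ ≈ 84.29°
|T| = 0.5 · 1 / (10.05) ≈ 0.049751
Gain = 20 log₁₀(0.049751) ≈ -26.06 dB
∠T = (0°) − (84.29°) = -84.29°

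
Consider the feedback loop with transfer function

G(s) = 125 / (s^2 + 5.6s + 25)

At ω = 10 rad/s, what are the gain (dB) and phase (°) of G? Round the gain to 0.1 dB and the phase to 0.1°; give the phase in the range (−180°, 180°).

2.5 dB, -143.3°

At s = jω = j10:
quadratic: (j10)² + 5.6·j10 + 25 = -75 + j56 → |·| ≈ 93.6, ∠ ≈ 143.25°
|G| = 125 / 93.6 ≈ 1.3355
Gain = 20 log₁₀(1.3355) ≈ 2.51 dB
∠G = 0.00° − 143.25° = -143.25°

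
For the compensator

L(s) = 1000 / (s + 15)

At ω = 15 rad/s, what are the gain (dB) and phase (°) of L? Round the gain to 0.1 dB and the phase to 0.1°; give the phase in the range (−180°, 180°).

Substitute s = j15:
Numerator: 1000 = 1000 + j0
Denominator: (j15) + 15 = 15 + j15
|N| = √(1000² + 0²) ≈ 1000, ∠N ≈ 0.00°
|D| = √(15² + 15²) ≈ 21.213, ∠D ≈ 45.00°
|L| = 1000 / 21.213 ≈ 47.141
Gain = 20 log₁₀(47.141) ≈ 33.47 dB
∠L = 0.00° − 45.00° = -45.00°

33.5 dB, -45.0°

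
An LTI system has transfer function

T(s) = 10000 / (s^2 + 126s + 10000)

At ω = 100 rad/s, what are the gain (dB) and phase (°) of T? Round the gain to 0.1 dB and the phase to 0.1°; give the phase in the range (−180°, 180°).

-2.0 dB, -90.0°

At s = jω = j100:
quadratic: (j100)² + 126·j100 + 10000 = 0 + j12600 → |·| ≈ 12600, ∠ ≈ 90.00°
|T| = 10000 / 12600 ≈ 0.79365
Gain = 20 log₁₀(0.79365) ≈ -2.01 dB
∠T = 0.00° − 90.00° = -90.00°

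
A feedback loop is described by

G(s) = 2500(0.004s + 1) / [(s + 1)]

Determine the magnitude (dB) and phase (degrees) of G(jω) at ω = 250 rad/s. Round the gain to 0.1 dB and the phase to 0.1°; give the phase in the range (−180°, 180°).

At ω = 250 rad/s:
zero (1 + j250·0.004) = 1 + j1 → |·| ≈ 1.4142, ∠ ≈ 45.00°
pole (1 + j250·1) = 1 + j250 → |·| ≈ 250, ∠ ≈ 89.77°
|G| = 2500 · 1.4142 / (250) ≈ 14.142
Gain = 20 log₁₀(14.142) ≈ 23.01 dB
∠G = (45.00°) − (89.77°) = -44.77°

23.0 dB, -44.8°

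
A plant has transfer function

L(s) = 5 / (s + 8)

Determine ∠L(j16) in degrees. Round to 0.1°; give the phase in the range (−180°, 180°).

-63.4°

Substitute s = j16:
Numerator: 5 = 5 + j0
Denominator: (j16) + 8 = 8 + j16
|N| = √(5² + 0²) ≈ 5, ∠N ≈ 0.00°
|D| = √(8² + 16²) ≈ 17.889, ∠D ≈ 63.43°
∠L = 0.00° − 63.43° = -63.43°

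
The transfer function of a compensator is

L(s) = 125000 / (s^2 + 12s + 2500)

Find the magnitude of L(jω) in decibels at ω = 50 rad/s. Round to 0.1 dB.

At s = jω = j50:
quadratic: (j50)² + 12·j50 + 2500 = 0 + j600 → |·| ≈ 600, ∠ ≈ 90.00°
|L| = 125000 / 600 ≈ 208.33
Gain = 20 log₁₀(208.33) ≈ 46.38 dB

46.4 dB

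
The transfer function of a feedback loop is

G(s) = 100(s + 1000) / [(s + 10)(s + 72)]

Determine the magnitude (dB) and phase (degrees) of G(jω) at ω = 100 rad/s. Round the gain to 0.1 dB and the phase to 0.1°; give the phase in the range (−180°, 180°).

At s = jω = j100:
zero (s+1000): 1000 + j100 → |·| = √(1000²+100²) = √1010000 ≈ 1005, ∠ = arctan(100/1000) ≈ 5.71°
pole (s+10): 10 + j100 → |·| = √(10²+100²) = √10100 ≈ 100.5, ∠ = arctan(100/10) ≈ 84.29°
pole (s+72): 72 + j100 → |·| = √(72²+100²) = √15184 ≈ 123.22, ∠ = arctan(100/72) ≈ 54.25°
|G| = 100 · 1005 / 12384 ≈ 8.1153
Gain = 20 log₁₀(8.1153) ≈ 18.19 dB
∠G = 5.71° − 138.54° = -132.83°

18.2 dB, -132.8°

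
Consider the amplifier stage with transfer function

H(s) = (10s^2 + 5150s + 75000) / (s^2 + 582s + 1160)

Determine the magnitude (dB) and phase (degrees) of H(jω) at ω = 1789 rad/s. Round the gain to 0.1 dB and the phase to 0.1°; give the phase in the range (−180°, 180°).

Substitute s = j1789:
Numerator: 10(j1789)^2 + 5150(j1789) + 75000 = -31930210 + j9213350
Denominator: (j1789)^2 + 582(j1789) + 1160 = -3199361 + j1041198
|N| = √(31930210² + 9213350²) ≈ 3.3233e+07, ∠N ≈ 163.90°
|D| = √(3199361² + 1041198²) ≈ 3.3645e+06, ∠D ≈ 161.97°
|H| = 3.3233e+07 / 3.3645e+06 ≈ 9.8775
Gain = 20 log₁₀(9.8775) ≈ 19.89 dB
∠H = 163.90° − 161.97° = 1.93°

19.9 dB, 1.9°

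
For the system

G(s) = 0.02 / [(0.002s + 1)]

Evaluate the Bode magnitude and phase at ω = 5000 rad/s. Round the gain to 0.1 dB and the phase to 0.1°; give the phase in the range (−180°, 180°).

At ω = 5000 rad/s:
pole (1 + j5000·0.002) = 1 + j10 → |·| ≈ 10.05, ∠ ≈ 84.29°
|G| = 0.02 · 1 / (10.05) ≈ 0.00199
Gain = 20 log₁₀(0.00199) ≈ -54.02 dB
∠G = (0°) − (84.29°) = -84.29°

-54.0 dB, -84.3°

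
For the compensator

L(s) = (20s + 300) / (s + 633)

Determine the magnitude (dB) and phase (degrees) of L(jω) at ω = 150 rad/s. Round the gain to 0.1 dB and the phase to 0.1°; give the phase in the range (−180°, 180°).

Substitute s = j150:
Numerator: 20(j150) + 300 = 300 + j3000
Denominator: (j150) + 633 = 633 + j150
|N| = √(300² + 3000²) ≈ 3015, ∠N ≈ 84.29°
|D| = √(633² + 150²) ≈ 650.53, ∠D ≈ 13.33°
|L| = 3015 / 650.53 ≈ 4.6347
Gain = 20 log₁₀(4.6347) ≈ 13.32 dB
∠L = 84.29° − 13.33° = 70.96°

13.3 dB, 71.0°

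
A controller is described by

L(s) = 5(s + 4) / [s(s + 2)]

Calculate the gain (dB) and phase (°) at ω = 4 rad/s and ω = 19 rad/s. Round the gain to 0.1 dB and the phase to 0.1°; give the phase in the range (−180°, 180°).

ω = 4: 4.0 dB, -108.4°; ω = 19: -11.5 dB, -95.9°

At s = jω = j4:
zero (s+4): 4 + j4 → |·| = √(4²+4²) = √32 ≈ 5.6569, ∠ = arctan(4/4) ≈ 45.00°
pole (s+2): 2 + j4 → |·| = √(2²+4²) = √20 ≈ 4.4721, ∠ = arctan(4/2) ≈ 63.43°
pole at origin: |s| = 4, ∠ = 90.00° (in denominator)
|L| = 5 · 5.6569 / 17.888 ≈ 1.5812
Gain = 20 log₁₀(1.5812) ≈ 3.98 dB
∠L = 45.00° − 153.43° = -108.43°

At s = jω = j19:
zero (s+4): 4 + j19 → |·| = √(4²+19²) = √377 ≈ 19.416, ∠ = arctan(19/4) ≈ 78.11°
pole (s+2): 2 + j19 → |·| = √(2²+19²) = √365 ≈ 19.105, ∠ = arctan(19/2) ≈ 83.99°
pole at origin: |s| = 19, ∠ = 90.00° (in denominator)
|L| = 5 · 19.416 / 363 ≈ 0.26744
Gain = 20 log₁₀(0.26744) ≈ -11.46 dB
∠L = 78.11° − 173.99° = -95.88°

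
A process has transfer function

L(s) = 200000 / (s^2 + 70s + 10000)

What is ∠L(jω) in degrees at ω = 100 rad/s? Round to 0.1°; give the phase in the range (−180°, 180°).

-90.0°

At s = jω = j100:
quadratic: (j100)² + 70·j100 + 10000 = 0 + j7000 → |·| ≈ 7000, ∠ ≈ 90.00°
∠L = 0.00° − 90.00° = -90.00°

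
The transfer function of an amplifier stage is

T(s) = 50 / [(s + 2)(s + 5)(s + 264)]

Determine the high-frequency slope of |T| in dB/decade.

Each pole contributes −20 dB/decade at high frequency; each zero contributes +20 dB/decade.
Net: 0 zero(s) − 3 pole(s) → -60 dB/decade.

-60 dB/decade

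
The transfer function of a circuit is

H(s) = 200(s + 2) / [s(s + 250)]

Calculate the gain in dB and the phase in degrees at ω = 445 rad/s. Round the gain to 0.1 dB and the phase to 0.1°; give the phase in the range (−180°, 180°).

At s = jω = j445:
zero (s+2): 2 + j445 → |·| = √(2²+445²) = √198029 ≈ 445, ∠ = arctan(445/2) ≈ 89.74°
pole (s+250): 250 + j445 → |·| = √(250²+445²) = √260525 ≈ 510.42, ∠ = arctan(445/250) ≈ 60.67°
pole at origin: |s| = 445, ∠ = 90.00° (in denominator)
|H| = 200 · 445 / 2.2714e+05 ≈ 0.39183
Gain = 20 log₁₀(0.39183) ≈ -8.14 dB
∠H = 89.74° − 150.67° = -60.93°

-8.1 dB, -60.9°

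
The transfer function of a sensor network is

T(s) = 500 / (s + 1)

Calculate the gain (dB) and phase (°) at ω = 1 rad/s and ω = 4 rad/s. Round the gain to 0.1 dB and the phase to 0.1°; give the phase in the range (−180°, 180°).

ω = 1: 51.0 dB, -45.0°; ω = 4: 41.7 dB, -76.0°

At s = jω = j1:
pole (s+1): 1 + j1 → |·| = √(1²+1²) = √2 ≈ 1.4142, ∠ = arctan(1/1) ≈ 45.00°
|T| = 500 / 1.4142 ≈ 353.56
Gain = 20 log₁₀(353.56) ≈ 50.97 dB
∠T = 0.00° − 45.00° = -45.00°

At s = jω = j4:
pole (s+1): 1 + j4 → |·| = √(1²+4²) = √17 ≈ 4.1231, ∠ = arctan(4/1) ≈ 75.96°
|T| = 500 / 4.1231 ≈ 121.27
Gain = 20 log₁₀(121.27) ≈ 41.68 dB
∠T = 0.00° − 75.96° = -75.96°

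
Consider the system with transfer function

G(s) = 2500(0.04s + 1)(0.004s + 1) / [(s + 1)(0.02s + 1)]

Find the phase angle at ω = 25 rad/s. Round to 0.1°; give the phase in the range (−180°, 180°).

-63.6°

At ω = 25 rad/s:
zero (1 + j25·0.04) = 1 + j1 → |·| ≈ 1.4142, ∠ ≈ 45.00°
zero (1 + j25·0.004) = 1 + j0.1 → |·| ≈ 1.005, ∠ ≈ 5.71°
pole (1 + j25·1) = 1 + j25 → |·| ≈ 25.02, ∠ ≈ 87.71°
pole (1 + j25·0.02) = 1 + j0.5 → |·| ≈ 1.118, ∠ ≈ 26.57°
∠G = (45.00° + 5.71°) − (87.71° + 26.57°) = -63.57°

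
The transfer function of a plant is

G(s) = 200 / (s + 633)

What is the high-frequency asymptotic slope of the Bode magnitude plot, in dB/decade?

-20 dB/decade

Each pole contributes −20 dB/decade at high frequency; each zero contributes +20 dB/decade.
Net: 0 zero(s) − 1 pole(s) → -20 dB/decade.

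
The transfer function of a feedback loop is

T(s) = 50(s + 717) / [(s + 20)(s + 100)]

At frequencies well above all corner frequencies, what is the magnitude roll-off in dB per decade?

-20 dB/decade

Each pole contributes −20 dB/decade at high frequency; each zero contributes +20 dB/decade.
Net: 1 zero(s) − 2 pole(s) → -20 dB/decade.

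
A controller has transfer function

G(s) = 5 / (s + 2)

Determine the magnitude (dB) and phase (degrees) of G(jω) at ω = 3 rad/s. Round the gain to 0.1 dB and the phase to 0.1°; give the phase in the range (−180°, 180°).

2.8 dB, -56.3°

At s = jω = j3:
pole (s+2): 2 + j3 → |·| = √(2²+3²) = √13 ≈ 3.6056, ∠ = arctan(3/2) ≈ 56.31°
|G| = 5 / 3.6056 ≈ 1.3867
Gain = 20 log₁₀(1.3867) ≈ 2.84 dB
∠G = 0.00° − 56.31° = -56.31°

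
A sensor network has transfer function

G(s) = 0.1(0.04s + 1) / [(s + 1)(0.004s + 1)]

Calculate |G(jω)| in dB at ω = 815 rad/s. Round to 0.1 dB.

-58.6 dB

At ω = 815 rad/s:
zero (1 + j815·0.04) = 1 + j32.6 → |·| ≈ 32.615, ∠ ≈ 88.24°
pole (1 + j815·1) = 1 + j815 → |·| ≈ 815, ∠ ≈ 89.93°
pole (1 + j815·0.004) = 1 + j3.26 → |·| ≈ 3.4099, ∠ ≈ 72.95°
|G| = 0.1 · 32.615 / (815 · 3.4099) ≈ 0.0011736
Gain = 20 log₁₀(0.0011736) ≈ -58.61 dB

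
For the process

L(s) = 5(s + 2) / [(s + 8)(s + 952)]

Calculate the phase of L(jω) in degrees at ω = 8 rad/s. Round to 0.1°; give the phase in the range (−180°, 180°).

At s = jω = j8:
zero (s+2): 2 + j8 → |·| = √(2²+8²) = √68 ≈ 8.2462, ∠ = arctan(8/2) ≈ 75.96°
pole (s+8): 8 + j8 → |·| = √(8²+8²) = √128 ≈ 11.314, ∠ = arctan(8/8) ≈ 45.00°
pole (s+952): 952 + j8 → |·| = √(952²+8²) = √906368 ≈ 952.03, ∠ = arctan(8/952) ≈ 0.48°
∠L = 75.96° − 45.48° = 30.48°

30.5°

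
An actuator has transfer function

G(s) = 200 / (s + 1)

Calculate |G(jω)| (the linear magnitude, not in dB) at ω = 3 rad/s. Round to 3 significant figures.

63.2

Substitute s = j3:
Numerator: 200 = 200 + j0
Denominator: (j3) + 1 = 1 + j3
|N| = √(200² + 0²) ≈ 200, ∠N ≈ 0.00°
|D| = √(1² + 3²) ≈ 3.1623, ∠D ≈ 71.57°
|G| = 200 / 3.1623 ≈ 63.245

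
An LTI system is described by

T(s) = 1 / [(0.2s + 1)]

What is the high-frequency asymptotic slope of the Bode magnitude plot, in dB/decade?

-20 dB/decade

Each pole contributes −20 dB/decade at high frequency; each zero contributes +20 dB/decade.
Net: 0 zero(s) − 1 pole(s) → -20 dB/decade.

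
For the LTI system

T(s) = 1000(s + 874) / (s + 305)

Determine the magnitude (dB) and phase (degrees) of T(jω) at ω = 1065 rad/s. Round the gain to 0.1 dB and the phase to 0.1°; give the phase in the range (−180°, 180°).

61.9 dB, -23.4°

At s = jω = j1065:
zero (s+874): 874 + j1065 → |·| = √(874²+1065²) = √1898101 ≈ 1377.7, ∠ = arctan(1065/874) ≈ 50.63°
pole (s+305): 305 + j1065 → |·| = √(305²+1065²) = √1227250 ≈ 1107.8, ∠ = arctan(1065/305) ≈ 74.02°
|T| = 1000 · 1377.7 / 1107.8 ≈ 1243.6
Gain = 20 log₁₀(1243.6) ≈ 61.89 dB
∠T = 50.63° − 74.02° = -23.39°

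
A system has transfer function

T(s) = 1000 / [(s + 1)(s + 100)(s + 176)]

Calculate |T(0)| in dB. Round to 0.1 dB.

-24.9 dB

T(0) = 1000 / (1·100·176) ≈ 0.056818
20 log₁₀(0.056818) ≈ -24.91 dB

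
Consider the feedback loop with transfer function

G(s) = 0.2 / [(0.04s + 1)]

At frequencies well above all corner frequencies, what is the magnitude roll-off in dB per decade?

Each pole contributes −20 dB/decade at high frequency; each zero contributes +20 dB/decade.
Net: 0 zero(s) − 1 pole(s) → -20 dB/decade.

-20 dB/decade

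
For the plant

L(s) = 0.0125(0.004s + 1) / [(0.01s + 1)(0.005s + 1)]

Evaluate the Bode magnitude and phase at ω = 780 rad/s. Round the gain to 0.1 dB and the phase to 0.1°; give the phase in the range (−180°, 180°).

At ω = 780 rad/s:
zero (1 + j780·0.004) = 1 + j3.12 → |·| ≈ 3.2763, ∠ ≈ 72.23°
pole (1 + j780·0.01) = 1 + j7.8 → |·| ≈ 7.8638, ∠ ≈ 82.69°
pole (1 + j780·0.005) = 1 + j3.9 → |·| ≈ 4.0262, ∠ ≈ 75.62°
|L| = 0.0125 · 3.2763 / (7.8638 · 4.0262) ≈ 0.0012935
Gain = 20 log₁₀(0.0012935) ≈ -57.76 dB
∠L = (72.23°) − (82.69° + 75.62°) = -86.08°

-57.8 dB, -86.1°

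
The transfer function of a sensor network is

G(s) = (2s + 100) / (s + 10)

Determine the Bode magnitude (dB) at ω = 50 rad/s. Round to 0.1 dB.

8.9 dB

Substitute s = j50:
Numerator: 2(j50) + 100 = 100 + j100
Denominator: (j50) + 10 = 10 + j50
|N| = √(100² + 100²) ≈ 141.42, ∠N ≈ 45.00°
|D| = √(10² + 50²) ≈ 50.99, ∠D ≈ 78.69°
|G| = 141.42 / 50.99 ≈ 2.7735
Gain = 20 log₁₀(2.7735) ≈ 8.86 dB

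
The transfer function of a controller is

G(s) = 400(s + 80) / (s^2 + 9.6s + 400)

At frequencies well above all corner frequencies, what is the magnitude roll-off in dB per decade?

-20 dB/decade

Each pole contributes −20 dB/decade at high frequency; each zero contributes +20 dB/decade.
Net: 1 zero(s) − 2 pole(s) → -20 dB/decade.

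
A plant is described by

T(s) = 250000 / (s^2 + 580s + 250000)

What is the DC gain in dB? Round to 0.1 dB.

0.0 dB

T(0) = 250000 / 250000 = 1
20 log₁₀(1) ≈ 0.00 dB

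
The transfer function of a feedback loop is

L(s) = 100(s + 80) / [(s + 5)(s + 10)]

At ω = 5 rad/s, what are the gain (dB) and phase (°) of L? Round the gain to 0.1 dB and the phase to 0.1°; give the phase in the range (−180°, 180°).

At s = jω = j5:
zero (s+80): 80 + j5 → |·| = √(80²+5²) = √6425 ≈ 80.156, ∠ = arctan(5/80) ≈ 3.58°
pole (s+5): 5 + j5 → |·| = √(5²+5²) = √50 ≈ 7.0711, ∠ = arctan(5/5) ≈ 45.00°
pole (s+10): 10 + j5 → |·| = √(10²+5²) = √125 ≈ 11.18, ∠ = arctan(5/10) ≈ 26.57°
|L| = 100 · 80.156 / 79.055 ≈ 101.39
Gain = 20 log₁₀(101.39) ≈ 40.12 dB
∠L = 3.58° − 71.57° = -67.99°

40.1 dB, -68.0°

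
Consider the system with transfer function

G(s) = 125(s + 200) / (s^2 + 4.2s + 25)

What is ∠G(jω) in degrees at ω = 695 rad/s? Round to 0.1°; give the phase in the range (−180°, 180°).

-105.7°

At s = jω = j695:
zero (s+200): 200 + j695 → |·| = √(200²+695²) = √523025 ≈ 723.2, ∠ = arctan(695/200) ≈ 73.95°
quadratic: (j695)² + 4.2·j695 + 25 = -483000 + j2919 → |·| ≈ 4.8301e+05, ∠ ≈ 179.65°
∠G = 73.95° − 179.65° = -105.70°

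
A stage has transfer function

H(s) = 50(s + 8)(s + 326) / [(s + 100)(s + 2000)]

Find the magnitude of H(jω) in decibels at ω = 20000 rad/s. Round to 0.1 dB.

33.9 dB

At s = jω = j20000:
zero (s+8): 8 + j20000 → |·| = √(8²+20000²) = √400000064 ≈ 20000, ∠ = arctan(20000/8) ≈ 89.98°
zero (s+326): 326 + j20000 → |·| = √(326²+20000²) = √400106276 ≈ 20003, ∠ = arctan(20000/326) ≈ 89.07°
pole (s+100): 100 + j20000 → |·| = √(100²+20000²) = √400010000 ≈ 20000, ∠ = arctan(20000/100) ≈ 89.71°
pole (s+2000): 2000 + j20000 → |·| = √(2000²+20000²) = √404000000 ≈ 20100, ∠ = arctan(20000/2000) ≈ 84.29°
|H| = 50 · 4.0006e+08 / 4.02e+08 ≈ 49.759
Gain = 20 log₁₀(49.759) ≈ 33.94 dB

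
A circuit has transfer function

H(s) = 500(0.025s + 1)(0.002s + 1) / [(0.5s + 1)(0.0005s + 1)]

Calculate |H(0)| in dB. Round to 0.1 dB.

54.0 dB

H(0) = 500 · 1 / 1 = 500
20 log₁₀(500) ≈ 53.98 dB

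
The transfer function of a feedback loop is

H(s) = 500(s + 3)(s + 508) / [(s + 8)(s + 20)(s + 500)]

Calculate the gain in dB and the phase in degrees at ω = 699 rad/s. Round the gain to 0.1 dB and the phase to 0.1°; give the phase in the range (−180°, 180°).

At s = jω = j699:
zero (s+3): 3 + j699 → |·| = √(3²+699²) = √488610 ≈ 699.01, ∠ = arctan(699/3) ≈ 89.75°
zero (s+508): 508 + j699 → |·| = √(508²+699²) = √746665 ≈ 864.1, ∠ = arctan(699/508) ≈ 53.99°
pole (s+8): 8 + j699 → |·| = √(8²+699²) = √488665 ≈ 699.05, ∠ = arctan(699/8) ≈ 89.34°
pole (s+20): 20 + j699 → |·| = √(20²+699²) = √489001 ≈ 699.29, ∠ = arctan(699/20) ≈ 88.36°
pole (s+500): 500 + j699 → |·| = √(500²+699²) = √738601 ≈ 859.42, ∠ = arctan(699/500) ≈ 54.42°
|H| = 500 · 6.0401e+05 / 4.2012e+08 ≈ 0.71885
Gain = 20 log₁₀(0.71885) ≈ -2.87 dB
∠H = 143.74° − 232.12° = -88.38°

-2.9 dB, -88.4°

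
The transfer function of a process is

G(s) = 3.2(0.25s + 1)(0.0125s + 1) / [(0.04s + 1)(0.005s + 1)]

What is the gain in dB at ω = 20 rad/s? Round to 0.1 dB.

22.3 dB

At ω = 20 rad/s:
zero (1 + j20·0.25) = 1 + j5 → |·| ≈ 5.099, ∠ ≈ 78.69°
zero (1 + j20·0.0125) = 1 + j0.25 → |·| ≈ 1.0308, ∠ ≈ 14.04°
pole (1 + j20·0.04) = 1 + j0.8 → |·| ≈ 1.2806, ∠ ≈ 38.66°
pole (1 + j20·0.005) = 1 + j0.1 → |·| ≈ 1.005, ∠ ≈ 5.71°
|G| = 3.2 · 5.099 · 1.0308 / (1.2806 · 1.005) ≈ 13.069
Gain = 20 log₁₀(13.069) ≈ 22.32 dB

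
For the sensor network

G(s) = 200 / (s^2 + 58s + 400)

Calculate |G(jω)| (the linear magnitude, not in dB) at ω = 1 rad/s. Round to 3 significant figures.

Substitute s = j1:
Numerator: 200 = 200 + j0
Denominator: (j1)^2 + 58(j1) + 400 = 399 + j58
|N| = √(200² + 0²) ≈ 200, ∠N ≈ 0.00°
|D| = √(399² + 58²) ≈ 403.19, ∠D ≈ 8.27°
|G| = 200 / 403.19 ≈ 0.49604

0.496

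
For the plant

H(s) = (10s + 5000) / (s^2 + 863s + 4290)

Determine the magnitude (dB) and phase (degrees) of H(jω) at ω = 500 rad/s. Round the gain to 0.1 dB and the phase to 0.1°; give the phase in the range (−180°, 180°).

Substitute s = j500:
Numerator: 10(j500) + 5000 = 5000 + j5000
Denominator: (j500)^2 + 863(j500) + 4290 = -245710 + j431500
|N| = √(5000² + 5000²) ≈ 7071.1, ∠N ≈ 45.00°
|D| = √(245710² + 431500²) ≈ 4.9655e+05, ∠D ≈ 119.66°
|H| = 7071.1 / 4.9655e+05 ≈ 0.01424
Gain = 20 log₁₀(0.01424) ≈ -36.93 dB
∠H = 45.00° − 119.66° = -74.66°

-36.9 dB, -74.7°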